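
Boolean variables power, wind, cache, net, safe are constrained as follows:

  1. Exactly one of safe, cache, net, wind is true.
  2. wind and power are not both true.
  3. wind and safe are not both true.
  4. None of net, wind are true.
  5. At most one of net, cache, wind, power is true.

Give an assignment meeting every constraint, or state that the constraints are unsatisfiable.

power: True; wind: False; cache: False; net: False; safe: True

  (1) {safe, cache, net, wind}: 1 true — exactly one ✓
  (2) wind=F, power=T — not both ✓
  (3) wind=F, safe=T — not both ✓
  (4) {net, wind}: 0 true — none ✓
  (5) {net, cache, wind, power}: 1 true — at most one ✓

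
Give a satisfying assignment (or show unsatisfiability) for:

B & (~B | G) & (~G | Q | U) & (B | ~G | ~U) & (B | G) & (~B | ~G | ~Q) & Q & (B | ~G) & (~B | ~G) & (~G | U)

Unsatisfiable

Case B = True:
  (~B | G) forces G = True.
  Clause (~B | ~G) is falsified — contradiction.
Case B = False:
  Clause (B) is falsified — contradiction.
Both cases fail, so the formula is unsatisfiable.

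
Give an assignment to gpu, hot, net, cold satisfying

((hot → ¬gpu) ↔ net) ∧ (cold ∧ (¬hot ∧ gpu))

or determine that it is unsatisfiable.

gpu: True; hot: False; net: True; cold: True

  (hot → ¬gpu) ↔ net = True
    hot → ¬gpu = True
      ¬gpu = False
  cold ∧ (¬hot ∧ gpu) = True
    ¬hot ∧ gpu = True
      ¬hot = True
Both conjuncts True, so the formula holds.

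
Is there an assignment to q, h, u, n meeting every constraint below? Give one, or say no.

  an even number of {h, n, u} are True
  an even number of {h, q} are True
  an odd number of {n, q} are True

q=T, h=T, u=T, n=F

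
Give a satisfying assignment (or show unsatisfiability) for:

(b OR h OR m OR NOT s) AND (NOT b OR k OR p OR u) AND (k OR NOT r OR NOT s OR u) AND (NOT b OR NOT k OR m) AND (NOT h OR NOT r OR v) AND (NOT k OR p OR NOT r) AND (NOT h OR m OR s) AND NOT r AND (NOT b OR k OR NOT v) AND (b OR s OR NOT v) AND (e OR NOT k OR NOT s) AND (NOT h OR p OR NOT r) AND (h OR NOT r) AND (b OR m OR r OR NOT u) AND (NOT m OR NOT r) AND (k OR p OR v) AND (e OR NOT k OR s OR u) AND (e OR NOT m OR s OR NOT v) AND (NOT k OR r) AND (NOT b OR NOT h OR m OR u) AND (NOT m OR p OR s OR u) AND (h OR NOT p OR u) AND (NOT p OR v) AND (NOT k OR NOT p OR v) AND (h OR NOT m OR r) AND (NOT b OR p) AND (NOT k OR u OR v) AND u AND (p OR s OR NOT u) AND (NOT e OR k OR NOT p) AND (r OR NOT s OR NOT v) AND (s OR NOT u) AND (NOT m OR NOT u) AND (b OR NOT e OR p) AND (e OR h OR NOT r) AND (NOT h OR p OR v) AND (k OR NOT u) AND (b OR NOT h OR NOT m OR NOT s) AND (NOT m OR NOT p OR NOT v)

Case r = True:
  Clause (NOT r) is falsified — contradiction.
Case r = False:
  (NOT k OR r) forces k = False.
  (u) forces u = True.
  Clause (k OR NOT u) is falsified — contradiction.
Both cases fail, so the formula is unsatisfiable.

No satisfying assignment exists.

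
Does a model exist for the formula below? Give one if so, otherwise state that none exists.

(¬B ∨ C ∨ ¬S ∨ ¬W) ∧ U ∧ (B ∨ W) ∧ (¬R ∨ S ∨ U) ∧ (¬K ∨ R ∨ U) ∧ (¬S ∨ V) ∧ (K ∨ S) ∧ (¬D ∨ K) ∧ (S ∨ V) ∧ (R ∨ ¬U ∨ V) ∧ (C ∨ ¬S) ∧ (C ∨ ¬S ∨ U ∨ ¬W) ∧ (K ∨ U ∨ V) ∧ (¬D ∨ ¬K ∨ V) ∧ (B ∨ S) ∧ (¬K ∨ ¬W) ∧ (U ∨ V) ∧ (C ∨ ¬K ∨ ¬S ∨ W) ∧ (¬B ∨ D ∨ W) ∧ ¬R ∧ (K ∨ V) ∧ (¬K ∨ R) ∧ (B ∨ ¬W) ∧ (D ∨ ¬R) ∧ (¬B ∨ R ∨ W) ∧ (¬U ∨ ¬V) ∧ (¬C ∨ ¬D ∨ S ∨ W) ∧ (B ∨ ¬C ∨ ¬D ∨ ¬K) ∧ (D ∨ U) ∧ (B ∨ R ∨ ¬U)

Unsatisfiable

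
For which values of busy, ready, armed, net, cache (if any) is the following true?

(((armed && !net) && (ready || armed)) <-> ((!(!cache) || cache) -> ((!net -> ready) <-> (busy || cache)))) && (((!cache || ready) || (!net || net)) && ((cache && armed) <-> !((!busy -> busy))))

busy = True, ready = False, armed = True, net = False, cache = False

  ((armed && !net) && (ready || armed)) <-> ((!(!cache) || cache) -> ((!net -> ready) <-> (busy || cache))) = True
    (armed && !net) && (ready || armed) = True
      armed && !net = True
        !net = True
      ready || armed = True
    (!(!cache) || cache) -> ((!net -> ready) <-> (busy || cache)) = True
      !(!cache) || cache = False
        !(!cache) = False
          !cache = True
      (!net -> ready) <-> (busy || cache) = False
        !net -> ready = False
          !net = True
        busy || cache = True
  ((!cache || ready) || (!net || net)) && ((cache && armed) <-> !((!busy -> busy))) = True
    (!cache || ready) || (!net || net) = True
      !cache || ready = True
        !cache = True
      !net || net = True
        !net = True
    (cache && armed) <-> !((!busy -> busy)) = True
      cache && armed = False
      !((!busy -> busy)) = False
        !busy -> busy = True
          !busy = False
Both conjuncts True, so the formula holds.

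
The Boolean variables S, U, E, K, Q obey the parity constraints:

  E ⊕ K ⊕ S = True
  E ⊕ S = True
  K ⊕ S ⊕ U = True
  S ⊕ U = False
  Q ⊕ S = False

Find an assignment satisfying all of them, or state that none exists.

The formula is unsatisfiable.

Adding constraints 1, 2, 3, 4 mod 2: every variable appears an even number of times on the left, so the left side is 0.
But the right sides sum to 1 (mod 2). 0 ≠ 1 — the system is inconsistent.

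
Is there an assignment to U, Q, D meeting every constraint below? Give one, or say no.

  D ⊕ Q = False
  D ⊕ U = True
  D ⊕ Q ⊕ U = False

U=F, Q=T, D=T

D ⊕ Q = T ⊕ T = False ✓
D ⊕ U = T ⊕ F = True ✓
D ⊕ Q ⊕ U = T ⊕ T ⊕ F = False ✓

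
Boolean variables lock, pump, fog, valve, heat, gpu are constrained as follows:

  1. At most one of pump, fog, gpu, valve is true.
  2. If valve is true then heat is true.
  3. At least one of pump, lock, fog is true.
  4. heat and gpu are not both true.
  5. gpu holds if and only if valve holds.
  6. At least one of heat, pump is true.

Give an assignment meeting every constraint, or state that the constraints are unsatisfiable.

lock = True; pump = True; fog = False; valve = False; heat = True; gpu = False

  (1) {pump, fog, gpu, valve}: 1 true — at most one ✓
  (2) valve=F ⇒ heat: vacuous ✓
  (3) {pump, lock, fog}: 2 true — at least one ✓
  (4) heat=T, gpu=F — not both ✓
  (5) gpu=F, valve=F — same ✓
  (6) {heat, pump}: 2 true — at least one ✓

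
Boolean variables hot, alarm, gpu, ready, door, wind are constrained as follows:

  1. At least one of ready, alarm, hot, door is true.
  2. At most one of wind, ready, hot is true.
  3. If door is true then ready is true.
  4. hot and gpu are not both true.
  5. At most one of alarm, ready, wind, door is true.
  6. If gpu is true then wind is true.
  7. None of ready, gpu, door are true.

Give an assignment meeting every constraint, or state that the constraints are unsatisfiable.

hot = True; alarm = True; gpu = False; ready = False; door = False; wind = False

  (1) {ready, alarm, hot, door}: 2 true — at least one ✓
  (2) {wind, ready, hot}: 1 true — at most one ✓
  (3) door=F ⇒ ready: vacuous ✓
  (4) hot=T, gpu=F — not both ✓
  (5) {alarm, ready, wind, door}: 1 true — at most one ✓
  (6) gpu=F ⇒ wind: vacuous ✓
  (7) {ready, gpu, door}: 0 true — none ✓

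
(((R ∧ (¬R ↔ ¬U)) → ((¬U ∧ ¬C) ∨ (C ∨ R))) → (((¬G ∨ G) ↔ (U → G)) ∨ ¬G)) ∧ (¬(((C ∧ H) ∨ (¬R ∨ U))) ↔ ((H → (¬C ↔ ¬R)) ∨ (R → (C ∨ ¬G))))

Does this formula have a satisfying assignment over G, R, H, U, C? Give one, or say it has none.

G: False; R: True; H: True; U: False; C: False

  ((R ∧ (¬R ↔ ¬U)) → ((¬U ∧ ¬C) ∨ (C ∨ R))) → (((¬G ∨ G) ↔ (U → G)) ∨ ¬G) = True
    (R ∧ (¬R ↔ ¬U)) → ((¬U ∧ ¬C) ∨ (C ∨ R)) = True
      R ∧ (¬R ↔ ¬U) = False
        ¬R ↔ ¬U = False
          ¬R = False
          ¬U = True
      (¬U ∧ ¬C) ∨ (C ∨ R) = True
        ¬U ∧ ¬C = True
          ¬U = True
          ¬C = True
        C ∨ R = True
    ((¬G ∨ G) ↔ (U → G)) ∨ ¬G = True
      (¬G ∨ G) ↔ (U → G) = True
        ¬G ∨ G = True
          ¬G = True
        U → G = True
      ¬G = True
  ¬(((C ∧ H) ∨ (¬R ∨ U))) ↔ ((H → (¬C ↔ ¬R)) ∨ (R → (C ∨ ¬G))) = True
    ¬(((C ∧ H) ∨ (¬R ∨ U))) = True
      (C ∧ H) ∨ (¬R ∨ U) = False
        C ∧ H = False
        ¬R ∨ U = False
          ¬R = False
    (H → (¬C ↔ ¬R)) ∨ (R → (C ∨ ¬G)) = True
      H → (¬C ↔ ¬R) = False
        ¬C ↔ ¬R = False
          ¬C = True
          ¬R = False
      R → (C ∨ ¬G) = True
        C ∨ ¬G = True
          ¬G = True
Both conjuncts True, so the formula holds.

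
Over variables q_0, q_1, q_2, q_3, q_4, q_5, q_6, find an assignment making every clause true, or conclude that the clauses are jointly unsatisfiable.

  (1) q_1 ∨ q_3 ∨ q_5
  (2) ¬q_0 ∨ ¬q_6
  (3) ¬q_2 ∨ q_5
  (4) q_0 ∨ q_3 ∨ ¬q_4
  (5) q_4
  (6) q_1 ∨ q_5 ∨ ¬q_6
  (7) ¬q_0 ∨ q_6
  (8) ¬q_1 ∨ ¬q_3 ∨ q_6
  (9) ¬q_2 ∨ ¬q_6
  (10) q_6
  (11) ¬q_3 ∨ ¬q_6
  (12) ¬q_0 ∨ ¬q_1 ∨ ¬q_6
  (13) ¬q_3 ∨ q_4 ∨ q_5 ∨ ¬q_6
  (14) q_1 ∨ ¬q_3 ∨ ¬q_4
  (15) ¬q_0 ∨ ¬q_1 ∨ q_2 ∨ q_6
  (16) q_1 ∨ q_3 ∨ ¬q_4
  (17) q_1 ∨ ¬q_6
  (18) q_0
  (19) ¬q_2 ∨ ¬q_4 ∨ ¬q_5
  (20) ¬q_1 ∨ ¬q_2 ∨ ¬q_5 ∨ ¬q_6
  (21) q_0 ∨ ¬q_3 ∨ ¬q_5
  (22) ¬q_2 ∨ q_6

Case q_0 = True:
  (¬q_0 ∨ ¬q_6) forces q_6 = False.
  Clause (¬q_0 ∨ q_6) is falsified — contradiction.
Case q_0 = False:
  Clause (q_0) is falsified — contradiction.
Both cases fail, so the formula is unsatisfiable.

Unsatisfiable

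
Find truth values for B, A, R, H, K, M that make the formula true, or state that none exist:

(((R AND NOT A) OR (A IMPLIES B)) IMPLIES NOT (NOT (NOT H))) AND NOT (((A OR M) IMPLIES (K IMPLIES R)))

B: False, A: False, R: False, H: False, K: True, M: True

  ((R AND NOT A) OR (A IMPLIES B)) IMPLIES NOT (NOT (NOT H)) = True
    (R AND NOT A) OR (A IMPLIES B) = True
      R AND NOT A = False
        NOT A = True
      A IMPLIES B = True
    NOT (NOT (NOT H)) = True
      NOT (NOT H) = False
        NOT H = True
  NOT (((A OR M) IMPLIES (K IMPLIES R))) = True
    (A OR M) IMPLIES (K IMPLIES R) = False
      A OR M = True
      K IMPLIES R = False
Both conjuncts True, so the formula holds.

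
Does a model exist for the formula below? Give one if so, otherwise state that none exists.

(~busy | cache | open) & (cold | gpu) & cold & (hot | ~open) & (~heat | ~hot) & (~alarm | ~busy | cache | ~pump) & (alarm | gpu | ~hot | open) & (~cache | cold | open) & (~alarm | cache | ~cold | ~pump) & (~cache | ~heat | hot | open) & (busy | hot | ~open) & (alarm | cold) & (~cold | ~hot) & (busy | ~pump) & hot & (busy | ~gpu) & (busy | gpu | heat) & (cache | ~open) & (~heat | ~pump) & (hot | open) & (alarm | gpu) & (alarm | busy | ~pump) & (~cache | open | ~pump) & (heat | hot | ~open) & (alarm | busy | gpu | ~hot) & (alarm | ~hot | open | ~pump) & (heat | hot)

UNSATISFIABLE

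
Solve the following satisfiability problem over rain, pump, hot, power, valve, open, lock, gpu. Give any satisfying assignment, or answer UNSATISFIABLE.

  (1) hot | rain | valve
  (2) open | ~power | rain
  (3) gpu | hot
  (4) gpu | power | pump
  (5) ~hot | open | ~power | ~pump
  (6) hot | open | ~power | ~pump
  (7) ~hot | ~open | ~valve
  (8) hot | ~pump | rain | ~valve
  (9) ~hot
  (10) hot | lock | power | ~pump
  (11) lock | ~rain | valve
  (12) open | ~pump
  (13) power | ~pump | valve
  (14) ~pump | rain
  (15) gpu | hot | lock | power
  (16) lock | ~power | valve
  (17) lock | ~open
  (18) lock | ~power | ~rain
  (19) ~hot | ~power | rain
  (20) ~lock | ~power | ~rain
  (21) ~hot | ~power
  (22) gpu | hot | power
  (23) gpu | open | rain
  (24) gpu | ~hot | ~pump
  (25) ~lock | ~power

rain = False; pump = False; hot = False; power = False; valve = True; open = True; lock = True; gpu = True

Unit clause (~hot) forces hot = False.
In (gpu | hot) only gpu is left, so gpu = True.
Set rain = False.
  then (hot | rain | valve) forces valve = True.
  then (hot | ~pump | rain | ~valve) forces pump = False.
Try power = True:
  (open | ~power | rain) forces open = True.
  (lock | ~open) forces lock = True.
  clause (~lock | ~power) is falsified — backtrack.
So power = False.
Set open = True.
  then (lock | ~open) forces lock = True.
All clauses satisfied.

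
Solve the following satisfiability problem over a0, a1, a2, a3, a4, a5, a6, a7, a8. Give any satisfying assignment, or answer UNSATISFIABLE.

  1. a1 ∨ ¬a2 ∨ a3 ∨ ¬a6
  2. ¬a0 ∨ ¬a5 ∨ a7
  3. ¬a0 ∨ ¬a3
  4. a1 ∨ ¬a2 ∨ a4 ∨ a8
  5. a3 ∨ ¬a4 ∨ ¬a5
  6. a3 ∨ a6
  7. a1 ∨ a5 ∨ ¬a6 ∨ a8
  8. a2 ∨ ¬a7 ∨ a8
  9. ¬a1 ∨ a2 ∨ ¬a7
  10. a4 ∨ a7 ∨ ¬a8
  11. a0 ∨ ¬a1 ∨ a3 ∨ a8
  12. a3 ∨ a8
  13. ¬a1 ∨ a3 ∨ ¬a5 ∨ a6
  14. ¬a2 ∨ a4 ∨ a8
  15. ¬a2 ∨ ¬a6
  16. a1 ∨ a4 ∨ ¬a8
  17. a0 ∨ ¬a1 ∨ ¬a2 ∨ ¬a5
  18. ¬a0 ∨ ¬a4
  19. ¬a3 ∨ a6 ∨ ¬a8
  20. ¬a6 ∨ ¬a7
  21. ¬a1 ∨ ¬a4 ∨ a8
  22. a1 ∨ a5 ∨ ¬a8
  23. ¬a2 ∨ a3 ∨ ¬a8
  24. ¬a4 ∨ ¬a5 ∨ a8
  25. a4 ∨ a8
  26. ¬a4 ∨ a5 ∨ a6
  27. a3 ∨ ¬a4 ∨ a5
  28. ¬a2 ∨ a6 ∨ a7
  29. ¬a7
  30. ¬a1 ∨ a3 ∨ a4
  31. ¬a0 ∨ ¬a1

Unit clause (¬a7) forces a7 = False.
Set a0 = False.
Set a1 = True.
Set a2 = False.
Try a3 = False:
  (a3 ∨ a6) forces a6 = True.
  (a0 ∨ ¬a1 ∨ a3 ∨ a8) forces a8 = True.
  (a4 ∨ a7 ∨ ¬a8) forces a4 = True.
  (a3 ∨ ¬a4 ∨ ¬a5) forces a5 = False.
  clause (a3 ∨ ¬a4 ∨ a5) is falsified — backtrack.
So a3 = True.
Set a4 = True.
  then (¬a1 ∨ ¬a4 ∨ a8) forces a8 = True.
  then (¬a3 ∨ a6 ∨ ¬a8) forces a6 = True.
Set a5 = False.
All clauses satisfied.

a0 = False, a1 = True, a2 = False, a3 = True, a4 = True, a5 = False, a6 = True, a7 = False, a8 = True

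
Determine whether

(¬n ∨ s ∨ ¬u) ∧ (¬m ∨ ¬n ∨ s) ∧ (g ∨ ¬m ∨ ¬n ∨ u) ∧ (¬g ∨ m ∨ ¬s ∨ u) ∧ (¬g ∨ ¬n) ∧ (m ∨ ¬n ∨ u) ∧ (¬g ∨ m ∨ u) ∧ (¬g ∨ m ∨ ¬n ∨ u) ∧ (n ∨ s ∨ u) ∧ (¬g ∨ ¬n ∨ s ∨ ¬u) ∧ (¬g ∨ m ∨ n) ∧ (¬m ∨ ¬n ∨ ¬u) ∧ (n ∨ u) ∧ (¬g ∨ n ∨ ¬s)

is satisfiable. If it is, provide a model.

s=T, m=F, g=F, u=T, n=T

Set s = True.
Set m = False.
Set g = False.
Try u = False:
  (m ∨ ¬n ∨ u) forces n = False.
  clause (n ∨ u) is falsified — backtrack.
So u = True.
Set n = True.
All clauses satisfied.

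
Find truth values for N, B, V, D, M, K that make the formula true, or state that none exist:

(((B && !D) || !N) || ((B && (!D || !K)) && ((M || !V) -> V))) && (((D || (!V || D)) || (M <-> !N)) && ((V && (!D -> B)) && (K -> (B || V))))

N = False, B = False, V = True, D = True, M = True, K = False

  ((B && !D) || !N) || ((B && (!D || !K)) && ((M || !V) -> V)) = True
    (B && !D) || !N = True
      B && !D = False
        !D = False
      !N = True
    (B && (!D || !K)) && ((M || !V) -> V) = False
      B && (!D || !K) = False
        !D || !K = True
          !D = False
          !K = True
      (M || !V) -> V = True
        M || !V = True
          !V = False
  ((D || (!V || D)) || (M <-> !N)) && ((V && (!D -> B)) && (K -> (B || V))) = True
    (D || (!V || D)) || (M <-> !N) = True
      D || (!V || D) = True
        !V || D = True
          !V = False
      M <-> !N = True
        !N = True
    (V && (!D -> B)) && (K -> (B || V)) = True
      V && (!D -> B) = True
        !D -> B = True
          !D = False
      K -> (B || V) = True
        B || V = True
Both conjuncts True, so the formula holds.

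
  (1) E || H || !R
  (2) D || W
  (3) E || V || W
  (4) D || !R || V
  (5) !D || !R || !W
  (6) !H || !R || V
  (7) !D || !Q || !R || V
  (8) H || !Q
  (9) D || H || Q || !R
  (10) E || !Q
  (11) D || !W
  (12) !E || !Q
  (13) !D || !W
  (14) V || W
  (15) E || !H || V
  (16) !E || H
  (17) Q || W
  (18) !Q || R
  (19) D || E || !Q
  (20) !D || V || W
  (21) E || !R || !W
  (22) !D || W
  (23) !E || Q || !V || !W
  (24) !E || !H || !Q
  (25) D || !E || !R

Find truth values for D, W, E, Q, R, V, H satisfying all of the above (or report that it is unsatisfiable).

Unsatisfiable — no assignment works.

Case D = True:
  (!D || !W) forces W = False.
  Clause (!D || W) is falsified — contradiction.
Case D = False:
  (D || W) forces W = True.
  Clause (D || !W) is falsified — contradiction.
Both cases fail, so the formula is unsatisfiable.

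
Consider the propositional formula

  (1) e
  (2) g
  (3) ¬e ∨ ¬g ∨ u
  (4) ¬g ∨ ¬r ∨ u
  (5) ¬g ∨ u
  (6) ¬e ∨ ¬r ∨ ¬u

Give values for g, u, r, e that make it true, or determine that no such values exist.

Unit clause (e) forces e = True.
Unit clause (g) forces g = True.
In (¬e ∨ ¬g ∨ u) only u is left, so u = True.
In (¬e ∨ ¬r ∨ ¬u) only ¬r is left, so r = False.
Check each clause:
  (e): e holds.
  (g): g holds.
  (¬e ∨ ¬g ∨ u): u holds.
  (¬g ∨ ¬r ∨ u): ¬r holds.
  (¬g ∨ u): u holds.
  (¬e ∨ ¬r ∨ ¬u): ¬r holds.
All clauses satisfied.

g: True, u: True, r: False, e: True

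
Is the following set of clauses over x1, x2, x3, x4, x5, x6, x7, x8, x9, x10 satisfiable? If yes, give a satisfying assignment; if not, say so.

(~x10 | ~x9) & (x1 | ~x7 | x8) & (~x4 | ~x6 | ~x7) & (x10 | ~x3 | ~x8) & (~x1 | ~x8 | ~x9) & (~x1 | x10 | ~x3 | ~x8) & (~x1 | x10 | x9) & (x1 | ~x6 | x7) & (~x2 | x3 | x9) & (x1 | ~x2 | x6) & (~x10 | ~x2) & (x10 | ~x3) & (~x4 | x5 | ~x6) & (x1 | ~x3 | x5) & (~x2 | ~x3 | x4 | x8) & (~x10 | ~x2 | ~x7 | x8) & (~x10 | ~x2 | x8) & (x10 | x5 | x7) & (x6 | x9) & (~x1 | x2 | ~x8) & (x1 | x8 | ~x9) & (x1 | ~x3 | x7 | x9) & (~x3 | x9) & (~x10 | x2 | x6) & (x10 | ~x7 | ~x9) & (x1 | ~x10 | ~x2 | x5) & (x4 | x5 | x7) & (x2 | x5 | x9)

x1 = True, x2 = False, x3 = False, x4 = False, x5 = True, x6 = True, x7 = True, x8 = False, x9 = False, x10 = True

Set x1 = True.
Set x2 = False.
  then (~x1 | x2 | ~x8) forces x8 = False.
Try x3 = True:
  (x10 | ~x3) forces x10 = True.
  (~x10 | ~x9) forces x9 = False.
  clause (~x3 | x9) is falsified — backtrack.
So x3 = False.
Set x4 = False.
Set x5 = True.
Set x6 = True.
Set x7 = True.
Set x9 = False.
  then (~x1 | x10 | x9) forces x10 = True.
All clauses satisfied.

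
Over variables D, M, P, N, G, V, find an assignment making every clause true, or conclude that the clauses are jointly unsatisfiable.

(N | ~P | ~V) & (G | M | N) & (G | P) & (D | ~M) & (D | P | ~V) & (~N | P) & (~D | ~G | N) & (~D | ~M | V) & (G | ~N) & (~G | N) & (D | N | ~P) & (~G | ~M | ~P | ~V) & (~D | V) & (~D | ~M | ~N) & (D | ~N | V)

Set D = True.
  then (~D | V) forces V = True.
Set M = False.
Try P = False:
  (G | P) forces G = True.
  (~N | P) forces N = False.
  clause (~D | ~G | N) is falsified — backtrack.
So P = True.
  then (N | ~P | ~V) forces N = True.
  then (G | ~N) forces G = True.
All clauses satisfied.

D = True, M = False, P = True, N = True, G = True, V = True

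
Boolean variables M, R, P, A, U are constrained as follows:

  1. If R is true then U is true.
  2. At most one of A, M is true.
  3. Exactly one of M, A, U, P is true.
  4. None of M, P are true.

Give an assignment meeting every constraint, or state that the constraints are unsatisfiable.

M: False, R: False, P: False, A: True, U: False

  (1) R=F ⇒ U: vacuous ✓
  (2) {A, M}: 1 true — at most one ✓
  (3) {M, A, U, P}: 1 true — exactly one ✓
  (4) {M, P}: 0 true — none ✓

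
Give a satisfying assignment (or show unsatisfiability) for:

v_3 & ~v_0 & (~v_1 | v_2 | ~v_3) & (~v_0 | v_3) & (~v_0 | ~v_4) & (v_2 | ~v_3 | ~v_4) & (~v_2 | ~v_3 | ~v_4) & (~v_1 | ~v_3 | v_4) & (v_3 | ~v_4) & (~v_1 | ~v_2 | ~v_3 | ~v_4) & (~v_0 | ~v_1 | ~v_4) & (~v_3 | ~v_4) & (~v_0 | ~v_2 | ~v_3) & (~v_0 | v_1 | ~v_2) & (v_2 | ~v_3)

Unit clause (v_3) forces v_3 = True.
Unit clause (~v_0) forces v_0 = False.
In (~v_3 | ~v_4) only ~v_4 is left, so v_4 = False.
In (v_2 | ~v_3) only v_2 is left, so v_2 = True.
In (~v_1 | ~v_3 | v_4) only ~v_1 is left, so v_1 = False.
All clauses satisfied.

v_0 = False; v_1 = False; v_2 = True; v_3 = True; v_4 = False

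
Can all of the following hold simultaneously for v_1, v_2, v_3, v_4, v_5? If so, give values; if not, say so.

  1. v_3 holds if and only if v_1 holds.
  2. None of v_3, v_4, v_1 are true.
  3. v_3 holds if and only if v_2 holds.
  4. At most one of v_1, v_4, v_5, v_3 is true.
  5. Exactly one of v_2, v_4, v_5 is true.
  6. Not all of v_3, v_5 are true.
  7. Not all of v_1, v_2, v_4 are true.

v_1 = False; v_2 = False; v_3 = False; v_4 = False; v_5 = True

  (1) v_3=F, v_1=F — same ✓
  (2) {v_3, v_4, v_1}: 0 true — none ✓
  (3) v_3=F, v_2=F — same ✓
  (4) {v_1, v_4, v_5, v_3}: 1 true — at most one ✓
  (5) {v_2, v_4, v_5}: 1 true — exactly one ✓
  (6) {v_3, v_5}: 1/2 true — not all ✓
  (7) {v_1, v_2, v_4}: 0/3 true — not all ✓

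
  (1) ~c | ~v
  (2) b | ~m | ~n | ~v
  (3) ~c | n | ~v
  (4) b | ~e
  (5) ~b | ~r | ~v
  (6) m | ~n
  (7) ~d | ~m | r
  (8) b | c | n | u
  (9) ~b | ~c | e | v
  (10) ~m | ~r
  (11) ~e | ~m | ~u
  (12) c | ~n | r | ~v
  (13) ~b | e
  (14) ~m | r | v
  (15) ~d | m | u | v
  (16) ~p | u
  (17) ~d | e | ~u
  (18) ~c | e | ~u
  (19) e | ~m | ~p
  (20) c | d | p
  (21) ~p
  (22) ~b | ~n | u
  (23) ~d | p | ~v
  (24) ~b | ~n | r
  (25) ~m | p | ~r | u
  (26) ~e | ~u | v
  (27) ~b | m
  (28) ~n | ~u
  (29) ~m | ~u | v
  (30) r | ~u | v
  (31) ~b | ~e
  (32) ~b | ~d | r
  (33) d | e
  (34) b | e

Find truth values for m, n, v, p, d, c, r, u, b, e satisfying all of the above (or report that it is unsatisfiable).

Unsatisfiable

Case b = True:
  (~b | e) forces e = True.
  Clause (~b | ~e) is falsified — contradiction.
Case b = False:
  (b | ~e) forces e = False.
  Clause (b | e) is falsified — contradiction.
Both cases fail, so the formula is unsatisfiable.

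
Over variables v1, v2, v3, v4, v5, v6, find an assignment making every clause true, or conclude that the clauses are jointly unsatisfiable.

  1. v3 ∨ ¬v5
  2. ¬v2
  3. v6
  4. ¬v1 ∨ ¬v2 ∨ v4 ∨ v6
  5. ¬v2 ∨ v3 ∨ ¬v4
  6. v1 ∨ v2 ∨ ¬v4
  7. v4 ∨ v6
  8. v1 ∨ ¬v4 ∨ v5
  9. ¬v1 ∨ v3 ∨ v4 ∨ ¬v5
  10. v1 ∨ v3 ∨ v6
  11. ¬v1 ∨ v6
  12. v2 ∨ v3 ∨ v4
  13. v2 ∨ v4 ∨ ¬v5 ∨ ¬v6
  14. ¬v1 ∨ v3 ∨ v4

v1 = False, v2 = False, v3 = True, v4 = False, v5 = False, v6 = True

Unit clause (¬v2) forces v2 = False.
Unit clause (v6) forces v6 = True.
Set v1 = False.
  then (v1 ∨ v2 ∨ ¬v4) forces v4 = False.
  then (v2 ∨ v3 ∨ v4) forces v3 = True.
  then (v2 ∨ v4 ∨ ¬v5 ∨ ¬v6) forces v5 = False.
All clauses satisfied.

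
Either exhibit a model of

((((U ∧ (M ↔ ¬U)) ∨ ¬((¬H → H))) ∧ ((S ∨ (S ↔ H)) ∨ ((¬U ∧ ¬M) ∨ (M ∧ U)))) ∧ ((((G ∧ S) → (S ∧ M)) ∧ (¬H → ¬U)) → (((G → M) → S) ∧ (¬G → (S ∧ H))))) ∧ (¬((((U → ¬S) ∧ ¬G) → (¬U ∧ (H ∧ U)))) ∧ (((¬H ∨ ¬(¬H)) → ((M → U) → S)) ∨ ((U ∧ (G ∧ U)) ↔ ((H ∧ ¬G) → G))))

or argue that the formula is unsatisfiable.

Unsatisfiable

Case G = True: the conjunct ¬((((U → ¬S) ∧ ¬G) → (¬U ∧ (H ∧ U)))) becomes ¬((False → (¬U ∧ (H ∧ U)))) = False.
Case G = False: the formula simplifies to ((((U ∧ (M ↔ ¬U)) ∨ ¬((¬H → H))) ∧ ((S ∨ (S ↔ H)) ∨ ((¬U ∧ ¬M) ∨ (M ∧ U)))) ∧ ((¬H → ¬U) → (S ∧ (S ∧ H)))) ∧ (¬(((U → ¬S) → (¬U ∧ (H ∧ U)))) ∧ (((¬H ∨ ¬(¬H)) → ((M → U) → S)) ∨ H)).
  H = True: simplifies to (((U ∧ (M ↔ ¬U)) ∧ ((S ∨ S) ∨ ((¬U ∧ ¬M) ∨ (M ∧ U)))) ∧ (S ∧ S)) ∧ ¬(((U → ¬S) → (¬U ∧ U))).
    U = True: simplifies to ((¬M ∧ ((S ∨ S) ∨ M)) ∧ (S ∧ S)) ∧ ¬S.
      S = True: the conjunct ¬S is False.
      S = False: the conjunct S is False.
    U = False: the conjunct U is False.
  H = False: simplifies to (((S ∨ ¬S) ∨ ((¬U ∧ ¬M) ∨ (M ∧ U))) ∧ U) ∧ (¬(¬((U → ¬S))) ∧ ((M → U) → S)).
    S = True: simplifies to U ∧ ¬(¬(¬U)).
      U = True: the conjunct ¬(¬(¬U)) becomes ¬(¬False) = False.
      U = False: the conjunct U is False.
    S = False: simplifies to U ∧ ¬((M → U)).
      U = True: the conjunct ¬((M → U)) becomes ¬((M → True)) = False.
      U = False: the conjunct U is False.
Both cases fail — unsatisfiable.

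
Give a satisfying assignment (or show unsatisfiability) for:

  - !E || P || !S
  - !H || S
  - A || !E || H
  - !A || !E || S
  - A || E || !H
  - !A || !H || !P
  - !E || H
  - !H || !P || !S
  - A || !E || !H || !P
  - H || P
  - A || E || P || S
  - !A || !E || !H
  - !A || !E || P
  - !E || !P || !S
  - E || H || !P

A = True, P = False, E = False, S = True, H = True

Set A = True.
Try P = True:
  (!A || !H || !P) forces H = False.
  (!E || H) forces E = False.
  clause (E || H || !P) is falsified — backtrack.
So P = False.
  then (H || P) forces H = True.
  then (!A || !E || !H) forces E = False.
  then (!H || S) forces S = True.
All clauses satisfied.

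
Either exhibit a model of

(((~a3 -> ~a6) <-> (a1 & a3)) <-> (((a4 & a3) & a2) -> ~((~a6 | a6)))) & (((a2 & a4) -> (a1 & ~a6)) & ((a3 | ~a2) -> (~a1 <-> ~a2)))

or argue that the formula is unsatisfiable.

a1 = False, a2 = False, a3 = False, a4 = True, a6 = True

  ((~a3 -> ~a6) <-> (a1 & a3)) <-> (((a4 & a3) & a2) -> ~((~a6 | a6))) = True
    (~a3 -> ~a6) <-> (a1 & a3) = True
      ~a3 -> ~a6 = False
        ~a3 = True
        ~a6 = False
      a1 & a3 = False
    ((a4 & a3) & a2) -> ~((~a6 | a6)) = True
      (a4 & a3) & a2 = False
        a4 & a3 = False
      ~((~a6 | a6)) = False
        ~a6 | a6 = True
          ~a6 = False
  ((a2 & a4) -> (a1 & ~a6)) & ((a3 | ~a2) -> (~a1 <-> ~a2)) = True
    (a2 & a4) -> (a1 & ~a6) = True
      a2 & a4 = False
      a1 & ~a6 = False
        ~a6 = False
    (a3 | ~a2) -> (~a1 <-> ~a2) = True
      a3 | ~a2 = True
        ~a2 = True
      ~a1 <-> ~a2 = True
        ~a1 = True
        ~a2 = True
Both conjuncts True, so the formula holds.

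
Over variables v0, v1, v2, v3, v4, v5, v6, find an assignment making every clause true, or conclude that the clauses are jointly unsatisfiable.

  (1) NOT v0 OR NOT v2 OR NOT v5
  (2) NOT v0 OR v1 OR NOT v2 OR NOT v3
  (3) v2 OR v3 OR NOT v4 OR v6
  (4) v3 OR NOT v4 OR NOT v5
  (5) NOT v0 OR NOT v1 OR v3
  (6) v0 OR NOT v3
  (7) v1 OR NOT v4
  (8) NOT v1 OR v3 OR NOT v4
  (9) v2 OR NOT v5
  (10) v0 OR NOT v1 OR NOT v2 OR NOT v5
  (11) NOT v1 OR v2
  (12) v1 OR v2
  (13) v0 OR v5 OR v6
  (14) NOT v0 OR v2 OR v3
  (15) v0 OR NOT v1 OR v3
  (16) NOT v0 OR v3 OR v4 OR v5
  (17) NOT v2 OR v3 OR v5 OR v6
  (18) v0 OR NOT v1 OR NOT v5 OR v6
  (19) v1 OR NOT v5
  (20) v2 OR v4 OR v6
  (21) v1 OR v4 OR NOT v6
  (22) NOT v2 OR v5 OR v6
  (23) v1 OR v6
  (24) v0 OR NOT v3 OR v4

Set v0 = True.
Set v1 = True.
  then (NOT v0 OR NOT v1 OR v3) forces v3 = True.
  then (NOT v1 OR v2) forces v2 = True.
  then (NOT v0 OR NOT v2 OR NOT v5) forces v5 = False.
  then (NOT v2 OR v5 OR v6) forces v6 = True.
Set v4 = False.
All clauses satisfied.

v0: True; v1: True; v2: True; v3: True; v4: False; v5: False; v6: True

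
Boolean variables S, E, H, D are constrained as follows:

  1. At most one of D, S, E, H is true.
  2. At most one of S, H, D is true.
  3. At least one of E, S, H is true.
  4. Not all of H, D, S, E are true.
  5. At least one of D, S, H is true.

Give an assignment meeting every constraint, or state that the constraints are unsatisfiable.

S = False; E = False; H = True; D = False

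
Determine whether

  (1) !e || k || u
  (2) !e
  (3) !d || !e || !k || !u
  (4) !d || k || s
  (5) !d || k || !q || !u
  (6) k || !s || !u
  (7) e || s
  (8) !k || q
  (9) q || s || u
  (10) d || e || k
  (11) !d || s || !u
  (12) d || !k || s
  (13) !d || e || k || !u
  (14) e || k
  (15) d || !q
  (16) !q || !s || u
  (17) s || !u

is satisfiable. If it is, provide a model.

Unit clause (!e) forces e = False.
In (e || s) only s is left, so s = True.
In (e || k) only k is left, so k = True.
In (!k || q) only q is left, so q = True.
In (d || !q) only d is left, so d = True.
In (!q || !s || u) only u is left, so u = True.
All clauses satisfied.

u = True, s = True, e = False, d = True, q = True, k = True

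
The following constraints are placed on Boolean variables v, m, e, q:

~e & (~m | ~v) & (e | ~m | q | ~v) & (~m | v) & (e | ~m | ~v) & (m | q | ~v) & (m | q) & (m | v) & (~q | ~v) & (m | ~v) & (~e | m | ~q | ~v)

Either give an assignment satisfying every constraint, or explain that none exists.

The formula is unsatisfiable.

Case v = True:
  (~e) forces e = False.
  (~m | ~v) forces m = False.
  Clause (m | ~v) is falsified — contradiction.
Case v = False:
  (~e) forces e = False.
  (~m | v) forces m = False.
  Clause (m | v) is falsified — contradiction.
Both cases fail, so the formula is unsatisfiable.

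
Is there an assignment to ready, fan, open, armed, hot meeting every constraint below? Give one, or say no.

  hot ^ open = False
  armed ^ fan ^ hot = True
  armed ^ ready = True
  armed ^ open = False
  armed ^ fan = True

ready = True; fan = True; open = False; armed = False; hot = False

hot ^ open = F ^ F = False ✓
armed ^ fan ^ hot = F ^ T ^ F = True ✓
armed ^ ready = F ^ T = True ✓
armed ^ open = F ^ F = False ✓
armed ^ fan = F ^ T = True ✓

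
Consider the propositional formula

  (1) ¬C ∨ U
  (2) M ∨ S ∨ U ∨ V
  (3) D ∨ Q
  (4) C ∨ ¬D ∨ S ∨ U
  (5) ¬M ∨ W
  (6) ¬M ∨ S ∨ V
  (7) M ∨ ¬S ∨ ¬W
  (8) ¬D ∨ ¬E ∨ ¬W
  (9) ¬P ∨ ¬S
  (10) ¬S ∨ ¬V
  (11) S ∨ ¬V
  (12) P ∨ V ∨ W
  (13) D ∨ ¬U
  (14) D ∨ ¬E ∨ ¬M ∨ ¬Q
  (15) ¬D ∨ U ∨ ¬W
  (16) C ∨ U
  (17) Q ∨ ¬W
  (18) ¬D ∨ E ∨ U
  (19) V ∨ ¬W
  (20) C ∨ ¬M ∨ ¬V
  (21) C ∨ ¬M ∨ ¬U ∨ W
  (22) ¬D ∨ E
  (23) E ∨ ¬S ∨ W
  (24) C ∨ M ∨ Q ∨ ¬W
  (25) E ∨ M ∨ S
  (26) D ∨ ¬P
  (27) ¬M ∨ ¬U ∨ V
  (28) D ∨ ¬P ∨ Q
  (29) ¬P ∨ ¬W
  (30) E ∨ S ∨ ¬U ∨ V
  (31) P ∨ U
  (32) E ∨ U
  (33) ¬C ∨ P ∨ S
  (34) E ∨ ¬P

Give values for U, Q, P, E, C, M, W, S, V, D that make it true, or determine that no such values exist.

U=T, Q=F, P=T, E=T, C=T, M=F, W=F, S=F, V=F, D=T

Try U = False:
  (¬C ∨ U) forces C = False.
  clause (C ∨ U) is falsified — backtrack.
So U = True.
  then (D ∨ ¬U) forces D = True.
  then (¬D ∨ E) forces E = True.
  then (¬D ∨ ¬E ∨ ¬W) forces W = False.
  then (¬M ∨ W) forces M = False.
Set Q = False.
Try P = False:
  (P ∨ V ∨ W) forces V = True.
  (¬S ∨ ¬V) forces S = False.
  clause (S ∨ ¬V) is falsified — backtrack.
So P = True.
  then (¬P ∨ ¬S) forces S = False.
  then (S ∨ ¬V) forces V = False.
Set C = True.
All clauses satisfied.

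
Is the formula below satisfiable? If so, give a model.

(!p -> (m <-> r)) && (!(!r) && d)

p = False, r = True, m = True, d = True

  !p -> (m <-> r) = True
    !p = True
    m <-> r = True
  !(!r) && d = True
    !(!r) = True
      !r = False
Both conjuncts True, so the formula holds.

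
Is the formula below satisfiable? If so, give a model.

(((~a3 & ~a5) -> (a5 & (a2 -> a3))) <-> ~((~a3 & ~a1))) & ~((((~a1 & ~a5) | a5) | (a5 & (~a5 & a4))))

a1=T; a2=T; a3=T; a4=F; a5=F

  ((~a3 & ~a5) -> (a5 & (a2 -> a3))) <-> ~((~a3 & ~a1)) = True
    (~a3 & ~a5) -> (a5 & (a2 -> a3)) = True
      ~a3 & ~a5 = False
        ~a3 = False
        ~a5 = True
      a5 & (a2 -> a3) = False
        a2 -> a3 = True
    ~((~a3 & ~a1)) = True
      ~a3 & ~a1 = False
        ~a3 = False
        ~a1 = False
  ~((((~a1 & ~a5) | a5) | (a5 & (~a5 & a4)))) = True
    ((~a1 & ~a5) | a5) | (a5 & (~a5 & a4)) = False
      (~a1 & ~a5) | a5 = False
        ~a1 & ~a5 = False
          ~a1 = False
          ~a5 = True
      a5 & (~a5 & a4) = False
        ~a5 & a4 = False
          ~a5 = True
Both conjuncts True, so the formula holds.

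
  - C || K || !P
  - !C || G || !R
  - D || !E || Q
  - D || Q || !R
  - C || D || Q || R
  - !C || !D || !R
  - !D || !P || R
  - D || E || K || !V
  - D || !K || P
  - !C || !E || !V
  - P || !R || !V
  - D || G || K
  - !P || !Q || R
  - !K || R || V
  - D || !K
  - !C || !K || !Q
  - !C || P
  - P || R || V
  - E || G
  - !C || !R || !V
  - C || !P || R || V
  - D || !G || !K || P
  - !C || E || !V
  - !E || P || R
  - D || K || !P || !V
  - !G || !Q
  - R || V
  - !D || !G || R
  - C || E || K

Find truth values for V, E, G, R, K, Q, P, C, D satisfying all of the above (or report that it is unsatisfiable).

V=F, E=T, G=T, R=T, K=T, Q=F, P=F, C=F, D=T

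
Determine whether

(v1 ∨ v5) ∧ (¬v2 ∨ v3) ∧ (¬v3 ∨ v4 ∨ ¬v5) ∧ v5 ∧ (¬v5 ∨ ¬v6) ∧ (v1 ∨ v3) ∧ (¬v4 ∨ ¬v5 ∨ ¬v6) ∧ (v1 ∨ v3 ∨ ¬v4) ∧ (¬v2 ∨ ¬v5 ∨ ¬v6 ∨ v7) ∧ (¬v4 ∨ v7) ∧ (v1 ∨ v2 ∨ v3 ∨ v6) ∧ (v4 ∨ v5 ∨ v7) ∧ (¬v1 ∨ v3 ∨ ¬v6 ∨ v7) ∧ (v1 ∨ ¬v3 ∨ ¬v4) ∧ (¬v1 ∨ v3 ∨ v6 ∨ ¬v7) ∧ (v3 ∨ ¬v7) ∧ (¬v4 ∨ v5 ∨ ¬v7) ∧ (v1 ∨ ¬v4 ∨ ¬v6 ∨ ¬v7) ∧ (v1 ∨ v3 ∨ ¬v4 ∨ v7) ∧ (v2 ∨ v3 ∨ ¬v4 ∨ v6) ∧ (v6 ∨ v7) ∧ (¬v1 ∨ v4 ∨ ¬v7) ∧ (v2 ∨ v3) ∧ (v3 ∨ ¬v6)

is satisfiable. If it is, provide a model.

Unit clause (v5) forces v5 = True.
In (¬v5 ∨ ¬v6) only ¬v6 is left, so v6 = False.
In (v6 ∨ v7) only v7 is left, so v7 = True.
In (v3 ∨ ¬v7) only v3 is left, so v3 = True.
In (¬v3 ∨ v4 ∨ ¬v5) only v4 is left, so v4 = True.
In (v1 ∨ ¬v3 ∨ ¬v4) only v1 is left, so v1 = True.
Set v2 = True.
All clauses satisfied.

v1 = True, v2 = True, v3 = True, v4 = True, v5 = True, v6 = False, v7 = True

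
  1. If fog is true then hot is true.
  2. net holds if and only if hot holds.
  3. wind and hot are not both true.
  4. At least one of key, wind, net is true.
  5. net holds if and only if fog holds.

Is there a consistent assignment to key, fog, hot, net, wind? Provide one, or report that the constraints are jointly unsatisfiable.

key = False; fog = False; hot = False; net = False; wind = True

  (1) fog=F ⇒ hot: vacuous ✓
  (2) net=F, hot=F — same ✓
  (3) wind=T, hot=F — not both ✓
  (4) {key, wind, net}: 1 true — at least one ✓
  (5) net=F, fog=F — same ✓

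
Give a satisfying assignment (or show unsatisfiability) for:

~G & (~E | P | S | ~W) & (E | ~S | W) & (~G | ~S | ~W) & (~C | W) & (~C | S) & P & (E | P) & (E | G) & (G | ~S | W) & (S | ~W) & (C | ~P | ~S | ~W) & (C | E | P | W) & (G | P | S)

Unit clause (~G) forces G = False.
Unit clause (P) forces P = True.
In (E | G) only E is left, so E = True.
Set S = True.
  then (G | ~S | W) forces W = True.
  then (C | ~P | ~S | ~W) forces C = True.
All clauses satisfied.

G=F; P=T; S=T; E=T; W=T; C=T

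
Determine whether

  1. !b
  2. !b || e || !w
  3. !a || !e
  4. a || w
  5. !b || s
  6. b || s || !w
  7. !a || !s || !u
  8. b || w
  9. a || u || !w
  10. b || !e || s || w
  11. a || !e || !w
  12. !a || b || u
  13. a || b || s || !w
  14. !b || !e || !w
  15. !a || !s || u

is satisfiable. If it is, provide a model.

Unit clause (!b) forces b = False.
In (b || w) only w is left, so w = True.
In (b || s || !w) only s is left, so s = True.
Set u = True.
  then (!a || !s || !u) forces a = False.
  then (a || !e || !w) forces e = False.
All clauses satisfied.

w = True, u = True, s = True, b = False, e = False, a = False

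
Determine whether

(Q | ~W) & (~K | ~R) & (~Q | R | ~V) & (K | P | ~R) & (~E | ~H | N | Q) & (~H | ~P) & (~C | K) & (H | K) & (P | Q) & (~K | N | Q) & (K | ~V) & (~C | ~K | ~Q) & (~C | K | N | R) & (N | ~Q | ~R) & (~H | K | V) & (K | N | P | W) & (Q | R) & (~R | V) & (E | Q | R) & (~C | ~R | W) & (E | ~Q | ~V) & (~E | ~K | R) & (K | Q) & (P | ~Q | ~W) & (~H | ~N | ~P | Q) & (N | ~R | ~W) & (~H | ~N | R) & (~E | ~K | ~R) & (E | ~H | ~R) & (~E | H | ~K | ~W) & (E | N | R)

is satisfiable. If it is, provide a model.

V = False; P = True; Q = True; E = False; C = False; K = True; H = False; W = True; R = False; N = True

Try V = True:
  (K | ~V) forces K = True.
  (~K | ~R) forces R = False.
  (~Q | R | ~V) forces Q = False.
  clause (Q | R) is falsified — backtrack.
So V = False.
  then (~R | V) forces R = False.
  then (Q | R) forces Q = True.
Set P = True.
  then (~H | ~P) forces H = False.
  then (H | K) forces K = True.
  then (~C | ~K | ~Q) forces C = False.
  then (~E | ~K | R) forces E = False.
  then (E | N | R) forces N = True.
Set W = True.
All clauses satisfied.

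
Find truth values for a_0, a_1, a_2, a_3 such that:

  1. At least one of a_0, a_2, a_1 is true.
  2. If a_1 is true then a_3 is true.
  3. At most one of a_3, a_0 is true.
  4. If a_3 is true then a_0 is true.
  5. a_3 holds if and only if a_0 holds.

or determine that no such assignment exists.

a_0=F, a_1=F, a_2=T, a_3=F

  (1) {a_0, a_2, a_1}: 1 true — at least one ✓
  (2) a_1=F ⇒ a_3: vacuous ✓
  (3) {a_3, a_0}: 0 true — at most one ✓
  (4) a_3=F ⇒ a_0: vacuous ✓
  (5) a_3=F, a_0=F — same ✓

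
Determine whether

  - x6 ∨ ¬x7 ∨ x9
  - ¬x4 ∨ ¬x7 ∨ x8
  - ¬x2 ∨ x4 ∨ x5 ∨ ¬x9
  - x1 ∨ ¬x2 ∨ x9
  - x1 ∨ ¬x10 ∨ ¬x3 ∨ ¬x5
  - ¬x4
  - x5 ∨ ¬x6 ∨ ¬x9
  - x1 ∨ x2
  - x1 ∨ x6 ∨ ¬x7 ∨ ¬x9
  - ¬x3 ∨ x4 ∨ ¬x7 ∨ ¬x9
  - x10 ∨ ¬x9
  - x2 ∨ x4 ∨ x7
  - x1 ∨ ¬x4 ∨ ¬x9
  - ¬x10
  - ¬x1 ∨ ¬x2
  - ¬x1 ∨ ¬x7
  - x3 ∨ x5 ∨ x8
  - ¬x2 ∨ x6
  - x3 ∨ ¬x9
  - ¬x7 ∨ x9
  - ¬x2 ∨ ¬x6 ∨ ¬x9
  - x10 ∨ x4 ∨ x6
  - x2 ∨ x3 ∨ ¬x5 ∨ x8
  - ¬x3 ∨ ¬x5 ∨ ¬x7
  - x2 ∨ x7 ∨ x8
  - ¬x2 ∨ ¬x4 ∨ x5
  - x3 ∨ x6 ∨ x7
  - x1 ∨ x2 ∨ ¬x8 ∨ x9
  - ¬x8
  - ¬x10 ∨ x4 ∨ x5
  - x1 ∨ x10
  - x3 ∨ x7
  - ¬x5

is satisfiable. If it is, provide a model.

Case x4 = True:
  Clause (¬x4) is falsified — contradiction.
Case x4 = False:
  (¬x10) forces x10 = False.
  (x10 ∨ ¬x9) forces x9 = False.
  (¬x7 ∨ x9) forces x7 = False.
  (x2 ∨ x4 ∨ x7) forces x2 = True.
  (x1 ∨ ¬x2 ∨ x9) forces x1 = True.
  Clause (¬x1 ∨ ¬x2) is falsified — contradiction.
Both cases fail, so the formula is unsatisfiable.

The formula is unsatisfiable.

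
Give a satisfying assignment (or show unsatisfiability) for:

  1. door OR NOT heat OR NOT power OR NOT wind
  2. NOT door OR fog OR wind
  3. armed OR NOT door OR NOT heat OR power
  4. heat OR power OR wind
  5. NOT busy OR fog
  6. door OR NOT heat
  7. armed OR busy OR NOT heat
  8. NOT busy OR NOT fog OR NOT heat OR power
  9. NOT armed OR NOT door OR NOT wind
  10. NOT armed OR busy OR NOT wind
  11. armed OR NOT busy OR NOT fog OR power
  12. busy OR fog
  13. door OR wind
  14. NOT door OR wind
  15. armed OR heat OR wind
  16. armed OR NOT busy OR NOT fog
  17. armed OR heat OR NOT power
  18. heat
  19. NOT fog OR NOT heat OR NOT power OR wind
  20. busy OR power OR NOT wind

UNSATISFIABLE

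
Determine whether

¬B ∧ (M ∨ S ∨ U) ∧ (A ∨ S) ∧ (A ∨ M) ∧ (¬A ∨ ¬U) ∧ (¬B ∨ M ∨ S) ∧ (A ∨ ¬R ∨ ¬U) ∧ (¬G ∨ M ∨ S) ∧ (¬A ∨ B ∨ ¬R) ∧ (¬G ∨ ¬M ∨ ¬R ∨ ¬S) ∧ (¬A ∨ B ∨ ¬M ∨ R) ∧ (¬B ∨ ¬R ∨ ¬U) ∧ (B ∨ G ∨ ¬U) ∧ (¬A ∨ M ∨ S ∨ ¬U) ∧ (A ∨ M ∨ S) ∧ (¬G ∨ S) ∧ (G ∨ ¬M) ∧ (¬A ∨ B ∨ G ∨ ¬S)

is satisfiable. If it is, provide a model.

R: False, G: True, S: True, M: True, U: False, A: False, B: False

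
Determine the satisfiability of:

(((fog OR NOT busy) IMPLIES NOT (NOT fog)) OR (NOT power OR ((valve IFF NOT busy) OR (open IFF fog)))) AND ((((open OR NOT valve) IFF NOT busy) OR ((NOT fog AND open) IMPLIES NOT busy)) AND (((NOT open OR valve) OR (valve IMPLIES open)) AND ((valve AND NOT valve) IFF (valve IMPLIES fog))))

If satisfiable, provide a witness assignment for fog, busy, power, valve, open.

fog = False; busy = False; power = False; valve = True; open = False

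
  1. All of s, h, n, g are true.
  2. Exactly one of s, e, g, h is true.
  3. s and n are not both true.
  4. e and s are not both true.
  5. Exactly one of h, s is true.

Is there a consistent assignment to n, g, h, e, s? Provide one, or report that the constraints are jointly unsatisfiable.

Case n = True:
  (1) forces s = True.
  Constraint (3) is violated (s=T, n=T) — contradiction.
Case n = False:
  Constraint (1) is violated (n=F) — contradiction.
Both cases fail — unsatisfiable.

Unsatisfiable — no assignment works.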